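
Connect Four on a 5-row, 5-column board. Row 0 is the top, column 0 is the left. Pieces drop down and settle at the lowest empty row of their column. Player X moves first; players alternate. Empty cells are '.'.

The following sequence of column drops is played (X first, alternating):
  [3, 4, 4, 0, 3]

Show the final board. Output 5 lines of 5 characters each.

Move 1: X drops in col 3, lands at row 4
Move 2: O drops in col 4, lands at row 4
Move 3: X drops in col 4, lands at row 3
Move 4: O drops in col 0, lands at row 4
Move 5: X drops in col 3, lands at row 3

Answer: .....
.....
.....
...XX
O..XO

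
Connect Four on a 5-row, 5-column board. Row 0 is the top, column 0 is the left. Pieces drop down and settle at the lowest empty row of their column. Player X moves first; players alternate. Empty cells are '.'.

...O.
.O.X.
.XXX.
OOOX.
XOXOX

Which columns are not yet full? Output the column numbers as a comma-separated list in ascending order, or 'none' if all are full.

Answer: 0,1,2,4

Derivation:
col 0: top cell = '.' → open
col 1: top cell = '.' → open
col 2: top cell = '.' → open
col 3: top cell = 'O' → FULL
col 4: top cell = '.' → open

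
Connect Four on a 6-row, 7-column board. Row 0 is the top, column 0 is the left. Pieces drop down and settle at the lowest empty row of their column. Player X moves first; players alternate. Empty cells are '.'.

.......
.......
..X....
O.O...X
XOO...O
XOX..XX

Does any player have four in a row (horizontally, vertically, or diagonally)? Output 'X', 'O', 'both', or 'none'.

none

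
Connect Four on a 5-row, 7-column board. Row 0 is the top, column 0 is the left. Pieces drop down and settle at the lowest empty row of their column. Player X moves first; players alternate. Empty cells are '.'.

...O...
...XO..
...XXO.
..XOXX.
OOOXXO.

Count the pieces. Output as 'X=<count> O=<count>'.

X=8 O=8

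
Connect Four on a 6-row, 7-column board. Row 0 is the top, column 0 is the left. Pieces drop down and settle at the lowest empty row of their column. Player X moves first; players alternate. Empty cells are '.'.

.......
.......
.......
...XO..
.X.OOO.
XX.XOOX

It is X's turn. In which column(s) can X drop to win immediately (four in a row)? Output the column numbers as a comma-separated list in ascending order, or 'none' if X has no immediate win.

Answer: 2

Derivation:
col 0: drop X → no win
col 1: drop X → no win
col 2: drop X → WIN!
col 3: drop X → no win
col 4: drop X → no win
col 5: drop X → no win
col 6: drop X → no win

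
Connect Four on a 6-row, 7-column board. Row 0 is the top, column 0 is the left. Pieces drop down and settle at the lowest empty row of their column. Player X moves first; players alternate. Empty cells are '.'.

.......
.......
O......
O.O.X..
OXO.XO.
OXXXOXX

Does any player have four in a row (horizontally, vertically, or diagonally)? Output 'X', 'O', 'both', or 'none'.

O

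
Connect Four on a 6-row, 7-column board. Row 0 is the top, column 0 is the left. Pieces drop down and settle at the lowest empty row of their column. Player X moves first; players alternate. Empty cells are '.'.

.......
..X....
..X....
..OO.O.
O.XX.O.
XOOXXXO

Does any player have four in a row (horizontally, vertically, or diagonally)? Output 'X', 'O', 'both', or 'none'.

none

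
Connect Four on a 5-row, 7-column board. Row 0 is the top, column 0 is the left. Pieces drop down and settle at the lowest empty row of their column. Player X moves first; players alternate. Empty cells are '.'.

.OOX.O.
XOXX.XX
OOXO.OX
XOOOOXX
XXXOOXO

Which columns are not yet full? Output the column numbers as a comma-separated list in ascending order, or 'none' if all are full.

col 0: top cell = '.' → open
col 1: top cell = 'O' → FULL
col 2: top cell = 'O' → FULL
col 3: top cell = 'X' → FULL
col 4: top cell = '.' → open
col 5: top cell = 'O' → FULL
col 6: top cell = '.' → open

Answer: 0,4,6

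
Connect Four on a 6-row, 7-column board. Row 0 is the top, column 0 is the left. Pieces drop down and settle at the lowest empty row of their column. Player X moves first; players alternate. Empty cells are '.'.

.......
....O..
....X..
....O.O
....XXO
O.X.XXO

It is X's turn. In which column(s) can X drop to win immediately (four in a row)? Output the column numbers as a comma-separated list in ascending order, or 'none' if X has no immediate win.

Answer: 3

Derivation:
col 0: drop X → no win
col 1: drop X → no win
col 2: drop X → no win
col 3: drop X → WIN!
col 4: drop X → no win
col 5: drop X → no win
col 6: drop X → no win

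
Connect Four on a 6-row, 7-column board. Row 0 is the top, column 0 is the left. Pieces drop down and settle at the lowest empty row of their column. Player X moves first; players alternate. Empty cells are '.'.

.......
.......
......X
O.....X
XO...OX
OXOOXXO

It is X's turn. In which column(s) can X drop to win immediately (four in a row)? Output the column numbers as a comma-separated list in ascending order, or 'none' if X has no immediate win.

col 0: drop X → no win
col 1: drop X → no win
col 2: drop X → no win
col 3: drop X → no win
col 4: drop X → no win
col 5: drop X → no win
col 6: drop X → WIN!

Answer: 6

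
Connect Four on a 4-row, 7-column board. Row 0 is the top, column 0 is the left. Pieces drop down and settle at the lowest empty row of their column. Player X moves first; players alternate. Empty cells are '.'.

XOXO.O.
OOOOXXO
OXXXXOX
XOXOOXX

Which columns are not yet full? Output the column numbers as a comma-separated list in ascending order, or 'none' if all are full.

col 0: top cell = 'X' → FULL
col 1: top cell = 'O' → FULL
col 2: top cell = 'X' → FULL
col 3: top cell = 'O' → FULL
col 4: top cell = '.' → open
col 5: top cell = 'O' → FULL
col 6: top cell = '.' → open

Answer: 4,6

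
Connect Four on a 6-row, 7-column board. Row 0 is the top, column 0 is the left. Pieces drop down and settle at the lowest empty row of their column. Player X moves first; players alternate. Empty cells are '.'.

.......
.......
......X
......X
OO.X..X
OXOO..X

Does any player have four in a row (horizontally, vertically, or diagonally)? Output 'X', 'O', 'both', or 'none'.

X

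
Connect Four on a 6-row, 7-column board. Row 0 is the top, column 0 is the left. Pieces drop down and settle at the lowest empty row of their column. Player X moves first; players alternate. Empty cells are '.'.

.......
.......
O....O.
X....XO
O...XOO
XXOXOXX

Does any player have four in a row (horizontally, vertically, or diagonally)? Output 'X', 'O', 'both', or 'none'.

none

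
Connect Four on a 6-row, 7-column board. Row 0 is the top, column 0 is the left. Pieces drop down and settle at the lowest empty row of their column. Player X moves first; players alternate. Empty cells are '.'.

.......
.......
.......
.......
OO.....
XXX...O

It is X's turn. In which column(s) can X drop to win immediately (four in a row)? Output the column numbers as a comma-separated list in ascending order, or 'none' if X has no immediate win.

col 0: drop X → no win
col 1: drop X → no win
col 2: drop X → no win
col 3: drop X → WIN!
col 4: drop X → no win
col 5: drop X → no win
col 6: drop X → no win

Answer: 3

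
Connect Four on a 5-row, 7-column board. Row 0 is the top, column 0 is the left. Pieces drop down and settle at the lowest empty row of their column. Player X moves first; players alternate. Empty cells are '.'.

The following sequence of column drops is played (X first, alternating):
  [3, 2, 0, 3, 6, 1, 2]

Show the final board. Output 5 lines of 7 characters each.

Move 1: X drops in col 3, lands at row 4
Move 2: O drops in col 2, lands at row 4
Move 3: X drops in col 0, lands at row 4
Move 4: O drops in col 3, lands at row 3
Move 5: X drops in col 6, lands at row 4
Move 6: O drops in col 1, lands at row 4
Move 7: X drops in col 2, lands at row 3

Answer: .......
.......
.......
..XO...
XOOX..X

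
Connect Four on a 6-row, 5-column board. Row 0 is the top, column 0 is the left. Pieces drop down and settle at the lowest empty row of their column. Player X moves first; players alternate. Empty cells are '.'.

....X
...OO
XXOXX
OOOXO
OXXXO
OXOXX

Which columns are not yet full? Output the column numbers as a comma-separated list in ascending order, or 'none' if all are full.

col 0: top cell = '.' → open
col 1: top cell = '.' → open
col 2: top cell = '.' → open
col 3: top cell = '.' → open
col 4: top cell = 'X' → FULL

Answer: 0,1,2,3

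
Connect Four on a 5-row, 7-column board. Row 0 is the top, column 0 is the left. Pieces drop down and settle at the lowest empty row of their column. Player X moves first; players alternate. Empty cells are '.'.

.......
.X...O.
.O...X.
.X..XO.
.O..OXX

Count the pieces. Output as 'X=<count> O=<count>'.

X=6 O=5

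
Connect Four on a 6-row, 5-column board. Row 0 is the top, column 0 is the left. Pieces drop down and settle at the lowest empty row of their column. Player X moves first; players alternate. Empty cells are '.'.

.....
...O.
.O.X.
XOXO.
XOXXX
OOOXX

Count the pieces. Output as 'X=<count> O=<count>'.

X=9 O=8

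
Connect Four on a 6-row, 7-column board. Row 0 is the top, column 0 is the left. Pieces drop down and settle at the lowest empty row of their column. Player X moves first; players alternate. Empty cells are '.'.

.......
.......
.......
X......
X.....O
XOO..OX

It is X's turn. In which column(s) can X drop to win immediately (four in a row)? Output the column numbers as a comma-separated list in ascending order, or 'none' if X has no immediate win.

col 0: drop X → WIN!
col 1: drop X → no win
col 2: drop X → no win
col 3: drop X → no win
col 4: drop X → no win
col 5: drop X → no win
col 6: drop X → no win

Answer: 0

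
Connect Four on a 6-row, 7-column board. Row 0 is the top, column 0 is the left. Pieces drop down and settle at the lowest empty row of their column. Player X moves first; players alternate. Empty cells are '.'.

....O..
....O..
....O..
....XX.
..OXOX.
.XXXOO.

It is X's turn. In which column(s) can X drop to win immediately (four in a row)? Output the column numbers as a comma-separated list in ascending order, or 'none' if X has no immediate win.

Answer: 0,5

Derivation:
col 0: drop X → WIN!
col 1: drop X → no win
col 2: drop X → no win
col 3: drop X → no win
col 5: drop X → WIN!
col 6: drop X → no win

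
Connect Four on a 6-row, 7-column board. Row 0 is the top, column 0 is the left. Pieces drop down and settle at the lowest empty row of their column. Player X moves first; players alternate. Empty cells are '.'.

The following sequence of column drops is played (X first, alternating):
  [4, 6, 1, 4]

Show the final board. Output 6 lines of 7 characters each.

Answer: .......
.......
.......
.......
....O..
.X..X.O

Derivation:
Move 1: X drops in col 4, lands at row 5
Move 2: O drops in col 6, lands at row 5
Move 3: X drops in col 1, lands at row 5
Move 4: O drops in col 4, lands at row 4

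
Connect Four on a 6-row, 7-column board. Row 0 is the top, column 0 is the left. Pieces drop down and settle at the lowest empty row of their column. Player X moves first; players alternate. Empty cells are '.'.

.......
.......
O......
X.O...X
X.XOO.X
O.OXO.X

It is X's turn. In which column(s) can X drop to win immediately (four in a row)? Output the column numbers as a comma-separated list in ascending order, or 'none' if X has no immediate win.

Answer: 6

Derivation:
col 0: drop X → no win
col 1: drop X → no win
col 2: drop X → no win
col 3: drop X → no win
col 4: drop X → no win
col 5: drop X → no win
col 6: drop X → WIN!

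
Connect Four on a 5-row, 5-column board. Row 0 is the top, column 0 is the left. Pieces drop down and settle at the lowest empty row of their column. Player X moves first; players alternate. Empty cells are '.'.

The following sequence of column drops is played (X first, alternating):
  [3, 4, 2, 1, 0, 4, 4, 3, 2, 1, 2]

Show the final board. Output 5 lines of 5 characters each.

Move 1: X drops in col 3, lands at row 4
Move 2: O drops in col 4, lands at row 4
Move 3: X drops in col 2, lands at row 4
Move 4: O drops in col 1, lands at row 4
Move 5: X drops in col 0, lands at row 4
Move 6: O drops in col 4, lands at row 3
Move 7: X drops in col 4, lands at row 2
Move 8: O drops in col 3, lands at row 3
Move 9: X drops in col 2, lands at row 3
Move 10: O drops in col 1, lands at row 3
Move 11: X drops in col 2, lands at row 2

Answer: .....
.....
..X.X
.OXOO
XOXXO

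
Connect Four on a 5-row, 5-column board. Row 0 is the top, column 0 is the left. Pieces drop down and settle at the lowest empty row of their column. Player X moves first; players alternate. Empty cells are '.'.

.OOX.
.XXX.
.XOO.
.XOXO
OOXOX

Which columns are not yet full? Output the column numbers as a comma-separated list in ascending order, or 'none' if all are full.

col 0: top cell = '.' → open
col 1: top cell = 'O' → FULL
col 2: top cell = 'O' → FULL
col 3: top cell = 'X' → FULL
col 4: top cell = '.' → open

Answer: 0,4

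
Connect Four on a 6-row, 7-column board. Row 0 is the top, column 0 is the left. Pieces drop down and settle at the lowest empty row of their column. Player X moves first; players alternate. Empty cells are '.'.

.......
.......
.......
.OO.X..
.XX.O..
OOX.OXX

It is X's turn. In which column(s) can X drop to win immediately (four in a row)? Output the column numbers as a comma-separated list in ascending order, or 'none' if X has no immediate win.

col 0: drop X → no win
col 1: drop X → no win
col 2: drop X → no win
col 3: drop X → no win
col 4: drop X → no win
col 5: drop X → no win
col 6: drop X → no win

Answer: none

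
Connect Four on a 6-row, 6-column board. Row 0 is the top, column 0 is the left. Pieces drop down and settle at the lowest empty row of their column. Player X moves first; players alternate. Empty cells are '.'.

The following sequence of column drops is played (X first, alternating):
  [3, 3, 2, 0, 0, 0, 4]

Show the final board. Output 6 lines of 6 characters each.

Move 1: X drops in col 3, lands at row 5
Move 2: O drops in col 3, lands at row 4
Move 3: X drops in col 2, lands at row 5
Move 4: O drops in col 0, lands at row 5
Move 5: X drops in col 0, lands at row 4
Move 6: O drops in col 0, lands at row 3
Move 7: X drops in col 4, lands at row 5

Answer: ......
......
......
O.....
X..O..
O.XXX.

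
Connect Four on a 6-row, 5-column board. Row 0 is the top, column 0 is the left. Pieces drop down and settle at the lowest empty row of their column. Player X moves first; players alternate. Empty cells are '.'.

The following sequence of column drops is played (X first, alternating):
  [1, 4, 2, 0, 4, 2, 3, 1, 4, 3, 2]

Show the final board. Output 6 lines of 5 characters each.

Answer: .....
.....
.....
..X.X
.OOOX
OXXXO

Derivation:
Move 1: X drops in col 1, lands at row 5
Move 2: O drops in col 4, lands at row 5
Move 3: X drops in col 2, lands at row 5
Move 4: O drops in col 0, lands at row 5
Move 5: X drops in col 4, lands at row 4
Move 6: O drops in col 2, lands at row 4
Move 7: X drops in col 3, lands at row 5
Move 8: O drops in col 1, lands at row 4
Move 9: X drops in col 4, lands at row 3
Move 10: O drops in col 3, lands at row 4
Move 11: X drops in col 2, lands at row 3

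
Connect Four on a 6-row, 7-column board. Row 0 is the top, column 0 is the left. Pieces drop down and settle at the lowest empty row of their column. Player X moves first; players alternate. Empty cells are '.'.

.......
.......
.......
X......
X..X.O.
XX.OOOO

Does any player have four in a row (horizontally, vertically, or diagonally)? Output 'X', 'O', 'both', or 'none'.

O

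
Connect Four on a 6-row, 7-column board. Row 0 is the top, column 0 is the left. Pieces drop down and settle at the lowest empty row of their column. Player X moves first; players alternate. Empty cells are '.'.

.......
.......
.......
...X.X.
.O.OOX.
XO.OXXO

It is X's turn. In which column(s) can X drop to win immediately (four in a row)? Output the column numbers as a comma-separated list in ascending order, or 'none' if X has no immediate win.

Answer: 5

Derivation:
col 0: drop X → no win
col 1: drop X → no win
col 2: drop X → no win
col 3: drop X → no win
col 4: drop X → no win
col 5: drop X → WIN!
col 6: drop X → no win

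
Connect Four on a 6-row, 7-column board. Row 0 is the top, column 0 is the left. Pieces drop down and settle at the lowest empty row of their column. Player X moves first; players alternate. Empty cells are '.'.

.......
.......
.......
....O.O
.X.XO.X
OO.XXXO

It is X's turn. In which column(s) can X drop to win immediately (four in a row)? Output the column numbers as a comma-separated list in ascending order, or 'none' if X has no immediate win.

col 0: drop X → no win
col 1: drop X → no win
col 2: drop X → WIN!
col 3: drop X → no win
col 4: drop X → no win
col 5: drop X → no win
col 6: drop X → no win

Answer: 2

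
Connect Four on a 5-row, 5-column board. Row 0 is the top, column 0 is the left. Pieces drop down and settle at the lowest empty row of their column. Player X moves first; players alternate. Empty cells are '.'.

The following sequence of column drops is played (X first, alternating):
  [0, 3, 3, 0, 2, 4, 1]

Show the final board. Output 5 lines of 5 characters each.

Answer: .....
.....
.....
O..X.
XXXOO

Derivation:
Move 1: X drops in col 0, lands at row 4
Move 2: O drops in col 3, lands at row 4
Move 3: X drops in col 3, lands at row 3
Move 4: O drops in col 0, lands at row 3
Move 5: X drops in col 2, lands at row 4
Move 6: O drops in col 4, lands at row 4
Move 7: X drops in col 1, lands at row 4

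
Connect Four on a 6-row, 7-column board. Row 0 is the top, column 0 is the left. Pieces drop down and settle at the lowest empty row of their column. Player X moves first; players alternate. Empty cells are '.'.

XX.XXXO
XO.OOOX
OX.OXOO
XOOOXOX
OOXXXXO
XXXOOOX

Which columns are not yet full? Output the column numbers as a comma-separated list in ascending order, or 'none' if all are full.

col 0: top cell = 'X' → FULL
col 1: top cell = 'X' → FULL
col 2: top cell = '.' → open
col 3: top cell = 'X' → FULL
col 4: top cell = 'X' → FULL
col 5: top cell = 'X' → FULL
col 6: top cell = 'O' → FULL

Answer: 2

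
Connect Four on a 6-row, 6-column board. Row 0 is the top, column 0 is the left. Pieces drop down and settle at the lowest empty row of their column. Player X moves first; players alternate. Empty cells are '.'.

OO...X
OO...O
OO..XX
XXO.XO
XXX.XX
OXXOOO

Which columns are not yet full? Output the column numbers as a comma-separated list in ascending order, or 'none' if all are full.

Answer: 2,3,4

Derivation:
col 0: top cell = 'O' → FULL
col 1: top cell = 'O' → FULL
col 2: top cell = '.' → open
col 3: top cell = '.' → open
col 4: top cell = '.' → open
col 5: top cell = 'X' → FULL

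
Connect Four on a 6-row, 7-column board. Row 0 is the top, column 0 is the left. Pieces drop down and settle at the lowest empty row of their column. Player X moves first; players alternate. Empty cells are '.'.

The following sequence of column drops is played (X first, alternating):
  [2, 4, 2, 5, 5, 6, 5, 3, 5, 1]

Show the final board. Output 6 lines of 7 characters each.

Move 1: X drops in col 2, lands at row 5
Move 2: O drops in col 4, lands at row 5
Move 3: X drops in col 2, lands at row 4
Move 4: O drops in col 5, lands at row 5
Move 5: X drops in col 5, lands at row 4
Move 6: O drops in col 6, lands at row 5
Move 7: X drops in col 5, lands at row 3
Move 8: O drops in col 3, lands at row 5
Move 9: X drops in col 5, lands at row 2
Move 10: O drops in col 1, lands at row 5

Answer: .......
.......
.....X.
.....X.
..X..X.
.OXOOOO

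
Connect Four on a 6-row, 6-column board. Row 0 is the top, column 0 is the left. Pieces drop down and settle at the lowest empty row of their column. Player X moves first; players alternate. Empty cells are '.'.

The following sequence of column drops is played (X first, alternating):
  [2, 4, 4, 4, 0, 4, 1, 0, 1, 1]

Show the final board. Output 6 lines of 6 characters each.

Answer: ......
......
....O.
.O..O.
OX..X.
XXX.O.

Derivation:
Move 1: X drops in col 2, lands at row 5
Move 2: O drops in col 4, lands at row 5
Move 3: X drops in col 4, lands at row 4
Move 4: O drops in col 4, lands at row 3
Move 5: X drops in col 0, lands at row 5
Move 6: O drops in col 4, lands at row 2
Move 7: X drops in col 1, lands at row 5
Move 8: O drops in col 0, lands at row 4
Move 9: X drops in col 1, lands at row 4
Move 10: O drops in col 1, lands at row 3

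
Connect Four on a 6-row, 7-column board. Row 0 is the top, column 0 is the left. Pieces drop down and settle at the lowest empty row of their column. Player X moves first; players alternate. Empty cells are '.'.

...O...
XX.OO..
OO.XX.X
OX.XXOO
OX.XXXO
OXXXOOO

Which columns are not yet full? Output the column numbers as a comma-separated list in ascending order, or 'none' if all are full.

Answer: 0,1,2,4,5,6

Derivation:
col 0: top cell = '.' → open
col 1: top cell = '.' → open
col 2: top cell = '.' → open
col 3: top cell = 'O' → FULL
col 4: top cell = '.' → open
col 5: top cell = '.' → open
col 6: top cell = '.' → open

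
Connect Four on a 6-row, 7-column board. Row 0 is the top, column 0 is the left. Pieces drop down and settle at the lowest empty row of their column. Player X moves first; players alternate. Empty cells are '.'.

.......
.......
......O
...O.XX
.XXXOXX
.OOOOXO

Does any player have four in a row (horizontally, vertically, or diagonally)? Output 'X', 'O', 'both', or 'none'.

O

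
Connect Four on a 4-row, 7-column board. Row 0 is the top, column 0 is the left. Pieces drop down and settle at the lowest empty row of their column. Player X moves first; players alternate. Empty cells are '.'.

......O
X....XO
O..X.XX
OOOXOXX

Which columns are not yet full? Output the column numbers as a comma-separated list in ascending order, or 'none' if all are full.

Answer: 0,1,2,3,4,5

Derivation:
col 0: top cell = '.' → open
col 1: top cell = '.' → open
col 2: top cell = '.' → open
col 3: top cell = '.' → open
col 4: top cell = '.' → open
col 5: top cell = '.' → open
col 6: top cell = 'O' → FULL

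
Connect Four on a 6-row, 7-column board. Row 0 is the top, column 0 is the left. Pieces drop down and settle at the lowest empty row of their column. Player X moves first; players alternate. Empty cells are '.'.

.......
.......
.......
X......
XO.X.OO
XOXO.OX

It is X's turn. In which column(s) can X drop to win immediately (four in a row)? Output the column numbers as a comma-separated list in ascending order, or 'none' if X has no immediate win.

Answer: 0

Derivation:
col 0: drop X → WIN!
col 1: drop X → no win
col 2: drop X → no win
col 3: drop X → no win
col 4: drop X → no win
col 5: drop X → no win
col 6: drop X → no win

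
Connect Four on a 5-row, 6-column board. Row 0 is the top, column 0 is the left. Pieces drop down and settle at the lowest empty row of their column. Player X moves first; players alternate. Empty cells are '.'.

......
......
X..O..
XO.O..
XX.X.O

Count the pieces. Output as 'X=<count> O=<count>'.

X=5 O=4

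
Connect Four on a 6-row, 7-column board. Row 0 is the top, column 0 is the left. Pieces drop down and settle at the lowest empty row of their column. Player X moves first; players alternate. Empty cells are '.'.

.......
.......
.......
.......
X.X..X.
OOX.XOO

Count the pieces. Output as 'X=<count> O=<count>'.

X=5 O=4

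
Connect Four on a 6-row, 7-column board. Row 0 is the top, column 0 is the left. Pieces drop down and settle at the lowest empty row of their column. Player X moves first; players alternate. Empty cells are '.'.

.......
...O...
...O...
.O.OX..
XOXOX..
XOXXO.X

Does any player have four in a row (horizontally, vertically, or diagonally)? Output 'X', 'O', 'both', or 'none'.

O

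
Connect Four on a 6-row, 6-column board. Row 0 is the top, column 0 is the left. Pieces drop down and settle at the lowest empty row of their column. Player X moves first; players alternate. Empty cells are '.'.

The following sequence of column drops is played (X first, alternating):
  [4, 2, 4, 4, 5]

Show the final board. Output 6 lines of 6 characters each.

Answer: ......
......
......
....O.
....X.
..O.XX

Derivation:
Move 1: X drops in col 4, lands at row 5
Move 2: O drops in col 2, lands at row 5
Move 3: X drops in col 4, lands at row 4
Move 4: O drops in col 4, lands at row 3
Move 5: X drops in col 5, lands at row 5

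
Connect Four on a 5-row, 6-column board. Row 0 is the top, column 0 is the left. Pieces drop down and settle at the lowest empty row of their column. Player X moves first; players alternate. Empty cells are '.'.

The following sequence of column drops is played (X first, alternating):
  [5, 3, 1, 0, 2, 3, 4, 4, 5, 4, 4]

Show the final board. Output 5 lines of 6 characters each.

Answer: ......
....X.
....O.
...OOX
OXXOXX

Derivation:
Move 1: X drops in col 5, lands at row 4
Move 2: O drops in col 3, lands at row 4
Move 3: X drops in col 1, lands at row 4
Move 4: O drops in col 0, lands at row 4
Move 5: X drops in col 2, lands at row 4
Move 6: O drops in col 3, lands at row 3
Move 7: X drops in col 4, lands at row 4
Move 8: O drops in col 4, lands at row 3
Move 9: X drops in col 5, lands at row 3
Move 10: O drops in col 4, lands at row 2
Move 11: X drops in col 4, lands at row 1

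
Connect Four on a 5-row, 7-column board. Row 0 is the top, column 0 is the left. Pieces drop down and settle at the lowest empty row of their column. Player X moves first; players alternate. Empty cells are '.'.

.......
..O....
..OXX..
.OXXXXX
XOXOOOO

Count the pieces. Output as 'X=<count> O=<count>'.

X=9 O=8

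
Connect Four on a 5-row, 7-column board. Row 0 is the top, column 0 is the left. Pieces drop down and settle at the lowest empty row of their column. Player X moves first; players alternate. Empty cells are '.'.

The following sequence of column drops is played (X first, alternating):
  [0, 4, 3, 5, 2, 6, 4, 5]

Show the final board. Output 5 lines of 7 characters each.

Move 1: X drops in col 0, lands at row 4
Move 2: O drops in col 4, lands at row 4
Move 3: X drops in col 3, lands at row 4
Move 4: O drops in col 5, lands at row 4
Move 5: X drops in col 2, lands at row 4
Move 6: O drops in col 6, lands at row 4
Move 7: X drops in col 4, lands at row 3
Move 8: O drops in col 5, lands at row 3

Answer: .......
.......
.......
....XO.
X.XXOOO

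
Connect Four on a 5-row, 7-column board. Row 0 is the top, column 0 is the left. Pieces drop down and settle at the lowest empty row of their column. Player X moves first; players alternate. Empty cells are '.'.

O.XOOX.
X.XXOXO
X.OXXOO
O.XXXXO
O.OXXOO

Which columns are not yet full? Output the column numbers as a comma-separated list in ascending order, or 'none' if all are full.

col 0: top cell = 'O' → FULL
col 1: top cell = '.' → open
col 2: top cell = 'X' → FULL
col 3: top cell = 'O' → FULL
col 4: top cell = 'O' → FULL
col 5: top cell = 'X' → FULL
col 6: top cell = '.' → open

Answer: 1,6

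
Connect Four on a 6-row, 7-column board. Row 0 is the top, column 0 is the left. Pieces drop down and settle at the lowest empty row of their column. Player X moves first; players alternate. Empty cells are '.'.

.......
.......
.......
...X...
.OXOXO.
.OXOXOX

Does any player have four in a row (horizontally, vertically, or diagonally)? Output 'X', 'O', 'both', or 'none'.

none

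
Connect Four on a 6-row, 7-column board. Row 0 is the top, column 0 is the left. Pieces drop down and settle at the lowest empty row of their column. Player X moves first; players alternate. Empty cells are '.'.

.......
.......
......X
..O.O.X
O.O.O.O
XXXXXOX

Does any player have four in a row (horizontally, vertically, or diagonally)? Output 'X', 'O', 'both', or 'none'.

X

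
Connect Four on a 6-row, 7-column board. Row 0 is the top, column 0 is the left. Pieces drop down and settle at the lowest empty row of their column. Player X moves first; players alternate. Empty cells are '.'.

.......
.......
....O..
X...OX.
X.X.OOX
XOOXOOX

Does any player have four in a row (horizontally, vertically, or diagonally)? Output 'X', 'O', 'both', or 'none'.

O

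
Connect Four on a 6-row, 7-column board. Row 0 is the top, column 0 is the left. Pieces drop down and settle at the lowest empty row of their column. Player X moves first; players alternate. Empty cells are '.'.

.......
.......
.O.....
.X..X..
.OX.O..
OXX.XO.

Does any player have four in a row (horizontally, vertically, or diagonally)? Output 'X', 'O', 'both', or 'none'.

none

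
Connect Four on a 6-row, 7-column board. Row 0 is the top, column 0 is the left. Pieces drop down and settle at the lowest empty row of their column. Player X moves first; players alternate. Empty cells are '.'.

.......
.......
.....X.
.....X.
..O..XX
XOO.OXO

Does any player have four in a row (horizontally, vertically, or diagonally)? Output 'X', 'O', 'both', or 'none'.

X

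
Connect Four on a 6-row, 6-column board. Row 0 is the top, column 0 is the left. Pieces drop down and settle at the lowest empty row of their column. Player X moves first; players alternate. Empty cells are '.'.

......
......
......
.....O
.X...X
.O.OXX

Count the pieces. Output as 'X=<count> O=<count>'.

X=4 O=3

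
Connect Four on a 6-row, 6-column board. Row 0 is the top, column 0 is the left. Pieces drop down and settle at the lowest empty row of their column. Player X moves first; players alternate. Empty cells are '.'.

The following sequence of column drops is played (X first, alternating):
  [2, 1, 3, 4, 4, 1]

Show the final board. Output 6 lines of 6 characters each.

Move 1: X drops in col 2, lands at row 5
Move 2: O drops in col 1, lands at row 5
Move 3: X drops in col 3, lands at row 5
Move 4: O drops in col 4, lands at row 5
Move 5: X drops in col 4, lands at row 4
Move 6: O drops in col 1, lands at row 4

Answer: ......
......
......
......
.O..X.
.OXXO.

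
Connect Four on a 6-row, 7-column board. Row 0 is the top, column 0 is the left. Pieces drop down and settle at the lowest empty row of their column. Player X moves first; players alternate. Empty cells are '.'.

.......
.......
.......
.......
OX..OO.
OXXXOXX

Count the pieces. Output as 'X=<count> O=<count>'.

X=6 O=5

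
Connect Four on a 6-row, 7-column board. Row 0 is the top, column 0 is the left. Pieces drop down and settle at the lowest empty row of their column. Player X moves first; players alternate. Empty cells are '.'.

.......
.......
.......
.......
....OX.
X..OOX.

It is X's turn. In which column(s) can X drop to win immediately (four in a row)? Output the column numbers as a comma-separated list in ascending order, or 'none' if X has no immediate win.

col 0: drop X → no win
col 1: drop X → no win
col 2: drop X → no win
col 3: drop X → no win
col 4: drop X → no win
col 5: drop X → no win
col 6: drop X → no win

Answer: none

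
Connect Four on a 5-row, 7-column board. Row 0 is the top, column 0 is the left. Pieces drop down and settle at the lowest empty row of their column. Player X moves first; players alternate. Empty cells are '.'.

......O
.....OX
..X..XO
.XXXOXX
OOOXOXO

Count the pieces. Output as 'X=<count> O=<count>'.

X=10 O=9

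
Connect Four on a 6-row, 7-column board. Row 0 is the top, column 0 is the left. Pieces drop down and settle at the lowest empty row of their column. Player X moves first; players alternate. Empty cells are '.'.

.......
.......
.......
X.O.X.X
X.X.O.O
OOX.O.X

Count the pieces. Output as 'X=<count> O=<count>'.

X=7 O=6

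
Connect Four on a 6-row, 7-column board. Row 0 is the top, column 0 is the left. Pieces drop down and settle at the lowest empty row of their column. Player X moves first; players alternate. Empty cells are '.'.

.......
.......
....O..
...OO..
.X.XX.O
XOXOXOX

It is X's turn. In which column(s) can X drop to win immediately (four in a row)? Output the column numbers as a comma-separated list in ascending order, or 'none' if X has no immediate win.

col 0: drop X → no win
col 1: drop X → no win
col 2: drop X → WIN!
col 3: drop X → no win
col 4: drop X → no win
col 5: drop X → no win
col 6: drop X → no win

Answer: 2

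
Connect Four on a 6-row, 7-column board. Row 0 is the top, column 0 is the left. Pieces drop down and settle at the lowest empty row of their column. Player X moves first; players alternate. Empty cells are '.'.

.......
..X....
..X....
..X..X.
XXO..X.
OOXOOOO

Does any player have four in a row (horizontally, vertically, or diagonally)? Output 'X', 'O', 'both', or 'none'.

O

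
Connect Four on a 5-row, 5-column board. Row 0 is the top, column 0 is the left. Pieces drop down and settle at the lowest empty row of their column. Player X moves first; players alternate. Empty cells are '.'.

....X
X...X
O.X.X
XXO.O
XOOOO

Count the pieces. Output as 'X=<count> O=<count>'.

X=8 O=7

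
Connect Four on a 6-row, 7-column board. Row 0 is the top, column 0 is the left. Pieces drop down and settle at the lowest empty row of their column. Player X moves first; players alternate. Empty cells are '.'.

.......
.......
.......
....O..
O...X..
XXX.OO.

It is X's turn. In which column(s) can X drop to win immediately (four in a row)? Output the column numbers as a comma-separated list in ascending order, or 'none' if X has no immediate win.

col 0: drop X → no win
col 1: drop X → no win
col 2: drop X → no win
col 3: drop X → WIN!
col 4: drop X → no win
col 5: drop X → no win
col 6: drop X → no win

Answer: 3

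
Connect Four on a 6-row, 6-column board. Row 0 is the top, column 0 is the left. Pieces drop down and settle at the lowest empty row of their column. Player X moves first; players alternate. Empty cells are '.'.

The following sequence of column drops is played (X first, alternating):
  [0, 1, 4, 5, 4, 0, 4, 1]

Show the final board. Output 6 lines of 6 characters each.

Answer: ......
......
......
....X.
OO..X.
XO..XO

Derivation:
Move 1: X drops in col 0, lands at row 5
Move 2: O drops in col 1, lands at row 5
Move 3: X drops in col 4, lands at row 5
Move 4: O drops in col 5, lands at row 5
Move 5: X drops in col 4, lands at row 4
Move 6: O drops in col 0, lands at row 4
Move 7: X drops in col 4, lands at row 3
Move 8: O drops in col 1, lands at row 4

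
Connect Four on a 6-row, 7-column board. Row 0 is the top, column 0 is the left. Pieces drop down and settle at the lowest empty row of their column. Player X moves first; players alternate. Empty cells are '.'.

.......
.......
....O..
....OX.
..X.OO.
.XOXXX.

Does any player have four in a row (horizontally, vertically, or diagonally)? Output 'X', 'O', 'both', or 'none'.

none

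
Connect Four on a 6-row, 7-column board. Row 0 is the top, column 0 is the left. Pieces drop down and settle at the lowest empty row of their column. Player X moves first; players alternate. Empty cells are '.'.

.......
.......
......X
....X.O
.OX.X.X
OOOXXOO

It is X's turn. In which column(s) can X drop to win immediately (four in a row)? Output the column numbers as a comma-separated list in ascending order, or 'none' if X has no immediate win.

Answer: 4

Derivation:
col 0: drop X → no win
col 1: drop X → no win
col 2: drop X → no win
col 3: drop X → no win
col 4: drop X → WIN!
col 5: drop X → no win
col 6: drop X → no win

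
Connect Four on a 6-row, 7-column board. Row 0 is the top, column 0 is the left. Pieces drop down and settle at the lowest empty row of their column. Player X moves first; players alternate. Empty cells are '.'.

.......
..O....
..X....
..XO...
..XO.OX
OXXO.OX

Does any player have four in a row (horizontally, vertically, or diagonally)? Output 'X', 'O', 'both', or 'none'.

X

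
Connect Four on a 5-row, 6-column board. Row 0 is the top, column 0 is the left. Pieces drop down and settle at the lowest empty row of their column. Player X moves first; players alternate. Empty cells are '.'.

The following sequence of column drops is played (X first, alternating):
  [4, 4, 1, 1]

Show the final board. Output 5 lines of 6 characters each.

Move 1: X drops in col 4, lands at row 4
Move 2: O drops in col 4, lands at row 3
Move 3: X drops in col 1, lands at row 4
Move 4: O drops in col 1, lands at row 3

Answer: ......
......
......
.O..O.
.X..X.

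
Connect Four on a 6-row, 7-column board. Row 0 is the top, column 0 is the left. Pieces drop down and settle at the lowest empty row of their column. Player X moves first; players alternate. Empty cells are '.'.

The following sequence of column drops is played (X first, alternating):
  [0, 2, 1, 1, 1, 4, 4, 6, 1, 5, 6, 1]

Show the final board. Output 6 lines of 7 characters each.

Move 1: X drops in col 0, lands at row 5
Move 2: O drops in col 2, lands at row 5
Move 3: X drops in col 1, lands at row 5
Move 4: O drops in col 1, lands at row 4
Move 5: X drops in col 1, lands at row 3
Move 6: O drops in col 4, lands at row 5
Move 7: X drops in col 4, lands at row 4
Move 8: O drops in col 6, lands at row 5
Move 9: X drops in col 1, lands at row 2
Move 10: O drops in col 5, lands at row 5
Move 11: X drops in col 6, lands at row 4
Move 12: O drops in col 1, lands at row 1

Answer: .......
.O.....
.X.....
.X.....
.O..X.X
XXO.OOO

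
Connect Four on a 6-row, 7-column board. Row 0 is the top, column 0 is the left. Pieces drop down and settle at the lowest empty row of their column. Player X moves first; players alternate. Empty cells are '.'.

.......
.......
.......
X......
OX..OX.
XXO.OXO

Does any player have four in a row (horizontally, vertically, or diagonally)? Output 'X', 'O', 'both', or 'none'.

none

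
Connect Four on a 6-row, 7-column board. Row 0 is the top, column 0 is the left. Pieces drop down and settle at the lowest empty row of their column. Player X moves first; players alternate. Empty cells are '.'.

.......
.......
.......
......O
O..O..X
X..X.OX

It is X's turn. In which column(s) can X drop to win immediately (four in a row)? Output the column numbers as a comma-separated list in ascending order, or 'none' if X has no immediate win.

col 0: drop X → no win
col 1: drop X → no win
col 2: drop X → no win
col 3: drop X → no win
col 4: drop X → no win
col 5: drop X → no win
col 6: drop X → no win

Answer: none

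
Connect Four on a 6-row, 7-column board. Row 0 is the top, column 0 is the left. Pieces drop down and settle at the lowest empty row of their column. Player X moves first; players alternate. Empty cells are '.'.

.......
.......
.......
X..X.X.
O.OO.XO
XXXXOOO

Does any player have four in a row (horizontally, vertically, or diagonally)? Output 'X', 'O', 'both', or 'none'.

X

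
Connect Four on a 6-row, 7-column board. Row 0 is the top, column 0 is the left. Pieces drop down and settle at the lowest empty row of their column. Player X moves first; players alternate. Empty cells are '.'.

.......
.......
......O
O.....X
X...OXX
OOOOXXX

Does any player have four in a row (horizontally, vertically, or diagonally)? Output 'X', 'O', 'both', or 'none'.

O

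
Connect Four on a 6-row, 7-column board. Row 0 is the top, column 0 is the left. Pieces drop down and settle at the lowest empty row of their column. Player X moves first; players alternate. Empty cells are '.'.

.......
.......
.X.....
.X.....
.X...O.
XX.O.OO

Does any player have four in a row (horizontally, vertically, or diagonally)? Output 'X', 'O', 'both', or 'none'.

X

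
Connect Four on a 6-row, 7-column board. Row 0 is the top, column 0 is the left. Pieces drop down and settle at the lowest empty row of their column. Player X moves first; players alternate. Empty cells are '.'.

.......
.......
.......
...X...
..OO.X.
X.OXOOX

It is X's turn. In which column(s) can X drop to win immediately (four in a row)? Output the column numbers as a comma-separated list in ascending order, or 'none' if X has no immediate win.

Answer: none

Derivation:
col 0: drop X → no win
col 1: drop X → no win
col 2: drop X → no win
col 3: drop X → no win
col 4: drop X → no win
col 5: drop X → no win
col 6: drop X → no win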